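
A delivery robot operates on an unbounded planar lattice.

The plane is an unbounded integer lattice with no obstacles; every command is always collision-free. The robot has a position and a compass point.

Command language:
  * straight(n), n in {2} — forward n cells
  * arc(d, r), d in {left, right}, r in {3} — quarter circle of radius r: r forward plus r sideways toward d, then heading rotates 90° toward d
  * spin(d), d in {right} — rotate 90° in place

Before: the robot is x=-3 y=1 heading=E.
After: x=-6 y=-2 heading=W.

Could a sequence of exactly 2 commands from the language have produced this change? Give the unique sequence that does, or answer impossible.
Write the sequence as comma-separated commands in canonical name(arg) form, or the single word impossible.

spin(right), arc(right, 3)

key: cell and facing (now W) both changed — the 2 commands mix motion and turning
begin: x=-3 y=1 heading=E
t=1 spin(right) ⇒ x=-3 y=1 heading=S
t=2 arc(right, 3) ⇒ x=-6 y=-2 heading=W
no other 2-command option fits: unique.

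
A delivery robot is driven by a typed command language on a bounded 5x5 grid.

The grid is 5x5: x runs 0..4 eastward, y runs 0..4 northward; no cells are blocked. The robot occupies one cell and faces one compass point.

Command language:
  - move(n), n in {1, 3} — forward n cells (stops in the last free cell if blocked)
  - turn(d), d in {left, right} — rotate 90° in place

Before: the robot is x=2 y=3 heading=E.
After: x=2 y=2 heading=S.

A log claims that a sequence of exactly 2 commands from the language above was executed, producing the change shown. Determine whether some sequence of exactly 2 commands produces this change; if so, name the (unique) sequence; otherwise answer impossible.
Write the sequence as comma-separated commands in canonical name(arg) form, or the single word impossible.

key: position moved to (2,2) AND the heading swung to S — translation plus rotation needed
from: x=2 y=3 heading=E
t=1 turn(right) ⇒ x=2 y=3 heading=S
t=2 move(1) ⇒ x=2 y=2 heading=S
no rival 2-sequence matches.

turn(right), move(1)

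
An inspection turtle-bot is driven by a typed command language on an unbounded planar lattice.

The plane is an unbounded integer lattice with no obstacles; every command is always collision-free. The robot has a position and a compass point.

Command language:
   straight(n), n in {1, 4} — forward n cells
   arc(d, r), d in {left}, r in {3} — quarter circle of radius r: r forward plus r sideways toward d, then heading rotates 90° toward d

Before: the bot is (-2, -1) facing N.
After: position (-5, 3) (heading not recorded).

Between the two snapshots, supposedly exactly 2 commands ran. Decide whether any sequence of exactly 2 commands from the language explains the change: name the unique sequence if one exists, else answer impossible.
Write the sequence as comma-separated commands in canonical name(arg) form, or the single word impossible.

straight(1), arc(left, 3)

key: order matters: swapping straight(1) and arc(left, 3) lands elsewhere
initial: (-2, -1) facing N
step 1 (straight(1)): (-2, 0) facing N
step 2 (arc(left, 3)): (-5, 3) facing W
all 9 alternatives checked — unique.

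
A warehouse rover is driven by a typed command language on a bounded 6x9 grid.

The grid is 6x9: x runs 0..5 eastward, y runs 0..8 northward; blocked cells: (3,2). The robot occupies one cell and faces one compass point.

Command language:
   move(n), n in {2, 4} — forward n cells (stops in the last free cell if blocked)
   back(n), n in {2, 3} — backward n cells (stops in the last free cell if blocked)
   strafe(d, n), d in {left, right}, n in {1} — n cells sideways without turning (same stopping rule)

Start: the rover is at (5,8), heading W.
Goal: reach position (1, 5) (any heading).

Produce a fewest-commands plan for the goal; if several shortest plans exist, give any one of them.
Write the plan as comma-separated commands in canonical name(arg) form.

from: at (5,8), heading W
[1] after strafe(left, 1): at (5,7), heading W
[2] after strafe(left, 1): at (5,6), heading W
[3] after strafe(left, 1): at (5,5), heading W
[4] after move(4): at (1,5), heading W
no 3-step plan works, so 4 is optimal.

strafe(left, 1), strafe(left, 1), strafe(left, 1), move(4)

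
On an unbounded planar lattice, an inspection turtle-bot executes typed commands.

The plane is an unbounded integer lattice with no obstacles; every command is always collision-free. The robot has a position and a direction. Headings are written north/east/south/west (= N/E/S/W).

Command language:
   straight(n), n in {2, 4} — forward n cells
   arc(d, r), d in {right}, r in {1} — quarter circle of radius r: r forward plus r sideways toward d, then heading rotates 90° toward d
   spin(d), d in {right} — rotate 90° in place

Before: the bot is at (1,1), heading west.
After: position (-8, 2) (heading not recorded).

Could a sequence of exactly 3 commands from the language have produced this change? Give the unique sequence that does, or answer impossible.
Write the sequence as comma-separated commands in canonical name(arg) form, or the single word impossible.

key: order matters: swapping straight(4) and arc(right, 1) lands elsewhere
t0: at (1,1), heading west
step 1 (straight(4)): at (-3,1), heading west
step 2 (straight(4)): at (-7,1), heading west
step 3 (arc(right, 1)): at (-8,2), heading north
no other 3-command option fits: unique.

straight(4), straight(4), arc(right, 1)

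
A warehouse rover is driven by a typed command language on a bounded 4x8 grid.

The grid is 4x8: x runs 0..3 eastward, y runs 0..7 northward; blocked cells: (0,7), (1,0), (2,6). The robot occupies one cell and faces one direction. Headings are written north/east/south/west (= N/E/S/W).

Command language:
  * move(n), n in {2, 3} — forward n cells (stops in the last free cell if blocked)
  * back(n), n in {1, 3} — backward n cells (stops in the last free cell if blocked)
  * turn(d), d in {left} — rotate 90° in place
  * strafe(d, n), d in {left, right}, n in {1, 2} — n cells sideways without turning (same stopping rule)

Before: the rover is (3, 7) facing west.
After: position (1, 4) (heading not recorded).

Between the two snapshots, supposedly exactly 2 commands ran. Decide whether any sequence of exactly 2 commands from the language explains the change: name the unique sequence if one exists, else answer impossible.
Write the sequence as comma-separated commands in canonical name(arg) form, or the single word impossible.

impossible

every 2-command combo misses the target.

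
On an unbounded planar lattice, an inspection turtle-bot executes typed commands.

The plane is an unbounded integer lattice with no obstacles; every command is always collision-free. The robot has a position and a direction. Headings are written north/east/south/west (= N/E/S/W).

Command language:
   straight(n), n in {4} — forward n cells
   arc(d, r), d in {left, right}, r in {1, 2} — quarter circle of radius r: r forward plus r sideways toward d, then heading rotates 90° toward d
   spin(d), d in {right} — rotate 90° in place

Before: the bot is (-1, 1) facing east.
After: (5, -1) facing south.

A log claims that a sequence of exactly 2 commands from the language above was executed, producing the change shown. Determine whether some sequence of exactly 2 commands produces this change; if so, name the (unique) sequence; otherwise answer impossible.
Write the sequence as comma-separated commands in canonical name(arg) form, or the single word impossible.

straight(4), arc(right, 2)

key: cell and facing (now S) both changed — the 2 commands mix motion and turning
t0: (-1, 1) facing east
[1] after straight(4): (3, 1) facing east
[2] after arc(right, 2): (5, -1) facing south
uniquely the one of 36 2-step routes that fits.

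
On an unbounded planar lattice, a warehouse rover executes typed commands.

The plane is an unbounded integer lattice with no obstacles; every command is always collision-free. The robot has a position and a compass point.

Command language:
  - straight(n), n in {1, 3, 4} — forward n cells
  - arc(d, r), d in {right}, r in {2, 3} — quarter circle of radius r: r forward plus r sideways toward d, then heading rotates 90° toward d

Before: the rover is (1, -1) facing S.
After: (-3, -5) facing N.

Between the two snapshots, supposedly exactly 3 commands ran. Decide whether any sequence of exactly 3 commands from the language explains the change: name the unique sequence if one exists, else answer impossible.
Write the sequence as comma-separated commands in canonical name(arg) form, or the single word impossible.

straight(4), arc(right, 2), arc(right, 2)

key: running arc(right, 2) before straight(4) would end elsewhere — order is forced
start: (1, -1) facing S
step 1 (straight(4)): (1, -5) facing S
step 2 (arc(right, 2)): (-1, -7) facing W
step 3 (arc(right, 2)): (-3, -5) facing N
all 125 alternatives checked — unique.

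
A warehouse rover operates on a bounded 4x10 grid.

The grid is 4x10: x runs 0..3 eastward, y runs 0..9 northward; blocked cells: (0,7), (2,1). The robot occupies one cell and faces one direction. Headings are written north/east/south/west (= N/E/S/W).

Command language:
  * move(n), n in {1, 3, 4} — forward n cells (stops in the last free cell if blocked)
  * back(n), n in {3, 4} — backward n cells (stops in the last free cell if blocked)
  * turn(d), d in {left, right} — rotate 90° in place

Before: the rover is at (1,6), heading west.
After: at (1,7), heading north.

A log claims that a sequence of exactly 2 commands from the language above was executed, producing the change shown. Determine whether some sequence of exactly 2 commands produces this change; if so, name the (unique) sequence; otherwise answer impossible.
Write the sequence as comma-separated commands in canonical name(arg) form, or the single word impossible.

turn(right), move(1)

key: running move(1) before turn(right) would end elsewhere — order is forced
t0: at (1,6), heading west
1. turn(right) → at (1,6), heading north
2. move(1) → at (1,7), heading north
all 49 alternatives checked — unique.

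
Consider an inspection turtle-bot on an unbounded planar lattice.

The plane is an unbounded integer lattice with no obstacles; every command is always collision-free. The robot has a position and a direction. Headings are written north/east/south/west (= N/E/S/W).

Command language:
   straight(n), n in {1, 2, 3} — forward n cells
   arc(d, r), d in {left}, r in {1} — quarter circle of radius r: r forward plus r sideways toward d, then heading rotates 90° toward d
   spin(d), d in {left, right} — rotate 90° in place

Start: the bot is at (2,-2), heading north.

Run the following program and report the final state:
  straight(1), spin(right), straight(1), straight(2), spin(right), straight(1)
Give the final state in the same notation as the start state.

initial: at (2,-2), heading north
1. straight(1) → at (2,-1), heading north
2. spin(right) → at (2,-1), heading east
3. straight(1) → at (3,-1), heading east
4. straight(2) → at (5,-1), heading east
5. spin(right) → at (5,-1), heading south
6. straight(1) → at (5,-2), heading south

at (5,-2), heading south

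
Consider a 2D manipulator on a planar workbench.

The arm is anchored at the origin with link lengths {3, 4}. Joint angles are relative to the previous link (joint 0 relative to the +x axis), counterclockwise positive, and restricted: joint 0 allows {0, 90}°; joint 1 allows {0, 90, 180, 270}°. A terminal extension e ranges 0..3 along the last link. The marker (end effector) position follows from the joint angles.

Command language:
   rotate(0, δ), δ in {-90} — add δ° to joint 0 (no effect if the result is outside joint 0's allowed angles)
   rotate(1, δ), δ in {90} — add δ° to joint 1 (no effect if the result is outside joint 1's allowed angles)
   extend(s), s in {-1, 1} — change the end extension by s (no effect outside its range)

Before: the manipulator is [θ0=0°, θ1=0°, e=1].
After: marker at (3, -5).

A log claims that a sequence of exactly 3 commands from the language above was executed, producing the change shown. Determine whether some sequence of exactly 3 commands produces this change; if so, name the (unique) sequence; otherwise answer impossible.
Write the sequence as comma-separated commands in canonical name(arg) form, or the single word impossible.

rotate(1, 90), rotate(1, 90), rotate(1, 90)

begin: [θ0=0°, θ1=0°, e=1]
t=1 rotate(1, 90) ⇒ [θ0=0°, θ1=90°, e=1]
t=2 rotate(1, 90) ⇒ [θ0=0°, θ1=180°, e=1]
t=3 rotate(1, 90) ⇒ [θ0=0°, θ1=270°, e=1]
no rival 3-sequence matches.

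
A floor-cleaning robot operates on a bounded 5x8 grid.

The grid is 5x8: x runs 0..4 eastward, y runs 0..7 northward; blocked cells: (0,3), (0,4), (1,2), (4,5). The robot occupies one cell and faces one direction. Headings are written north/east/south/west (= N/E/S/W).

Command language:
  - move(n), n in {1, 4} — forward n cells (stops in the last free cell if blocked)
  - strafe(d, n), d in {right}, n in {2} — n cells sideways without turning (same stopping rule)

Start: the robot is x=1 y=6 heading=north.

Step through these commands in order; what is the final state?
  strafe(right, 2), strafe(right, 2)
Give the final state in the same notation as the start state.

from: x=1 y=6 heading=north
[1] after strafe(right, 2): x=3 y=6 heading=north
[2] after strafe(right, 2): x=4 y=6 heading=north

x=4 y=6 heading=north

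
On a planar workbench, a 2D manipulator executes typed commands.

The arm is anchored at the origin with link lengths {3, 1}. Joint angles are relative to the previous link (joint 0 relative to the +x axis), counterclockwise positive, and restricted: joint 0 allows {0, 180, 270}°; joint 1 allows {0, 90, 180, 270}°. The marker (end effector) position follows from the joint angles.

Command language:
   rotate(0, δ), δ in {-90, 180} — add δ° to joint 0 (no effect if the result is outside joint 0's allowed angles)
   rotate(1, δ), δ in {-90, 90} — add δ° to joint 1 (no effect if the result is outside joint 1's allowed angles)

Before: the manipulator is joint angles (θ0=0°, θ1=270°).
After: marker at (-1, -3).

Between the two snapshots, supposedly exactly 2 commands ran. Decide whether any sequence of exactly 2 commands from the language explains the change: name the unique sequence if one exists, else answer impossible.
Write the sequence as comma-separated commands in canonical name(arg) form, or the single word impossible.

rotate(0, -90), rotate(0, 180)

key: order matters: swapping rotate(0, -90) and rotate(0, 180) lands elsewhere
begin: joint angles (θ0=0°, θ1=270°)
step 1 (rotate(0, -90)): joint angles (θ0=270°, θ1=270°)
step 2 (rotate(0, 180)): joint angles (θ0=270°, θ1=270°)
no rival 2-sequence matches.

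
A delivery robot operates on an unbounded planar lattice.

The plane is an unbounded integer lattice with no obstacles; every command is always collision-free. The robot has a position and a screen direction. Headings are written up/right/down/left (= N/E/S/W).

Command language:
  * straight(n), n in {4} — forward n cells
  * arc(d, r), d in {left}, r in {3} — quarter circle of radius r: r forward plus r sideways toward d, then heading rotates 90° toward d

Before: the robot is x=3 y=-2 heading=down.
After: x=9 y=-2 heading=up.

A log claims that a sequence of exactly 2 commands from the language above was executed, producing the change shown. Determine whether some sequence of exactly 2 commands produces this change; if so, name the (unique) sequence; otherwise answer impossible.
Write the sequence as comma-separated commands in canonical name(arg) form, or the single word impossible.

key: cell and facing (now N) both changed — the 2 commands mix motion and turning
start: x=3 y=-2 heading=down
1. arc(left, 3) → x=6 y=-5 heading=right
2. arc(left, 3) → x=9 y=-2 heading=up
all 4 alternatives checked — unique.

arc(left, 3), arc(left, 3)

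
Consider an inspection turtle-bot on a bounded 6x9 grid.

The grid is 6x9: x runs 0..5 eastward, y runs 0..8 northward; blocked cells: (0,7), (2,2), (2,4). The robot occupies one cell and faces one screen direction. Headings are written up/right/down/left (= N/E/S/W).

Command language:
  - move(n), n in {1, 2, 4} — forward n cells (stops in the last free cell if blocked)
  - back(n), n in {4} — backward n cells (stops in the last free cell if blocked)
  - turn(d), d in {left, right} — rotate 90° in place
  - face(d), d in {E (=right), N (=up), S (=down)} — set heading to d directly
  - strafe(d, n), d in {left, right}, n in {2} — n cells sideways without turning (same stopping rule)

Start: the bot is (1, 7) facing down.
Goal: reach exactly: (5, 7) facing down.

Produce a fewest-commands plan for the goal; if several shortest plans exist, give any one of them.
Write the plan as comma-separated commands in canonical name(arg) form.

strafe(left, 2), strafe(left, 2)

from: (1, 7) facing down
[1] after strafe(left, 2): (3, 7) facing down
[2] after strafe(left, 2): (5, 7) facing down
nothing shorter than 2 reaches the goal.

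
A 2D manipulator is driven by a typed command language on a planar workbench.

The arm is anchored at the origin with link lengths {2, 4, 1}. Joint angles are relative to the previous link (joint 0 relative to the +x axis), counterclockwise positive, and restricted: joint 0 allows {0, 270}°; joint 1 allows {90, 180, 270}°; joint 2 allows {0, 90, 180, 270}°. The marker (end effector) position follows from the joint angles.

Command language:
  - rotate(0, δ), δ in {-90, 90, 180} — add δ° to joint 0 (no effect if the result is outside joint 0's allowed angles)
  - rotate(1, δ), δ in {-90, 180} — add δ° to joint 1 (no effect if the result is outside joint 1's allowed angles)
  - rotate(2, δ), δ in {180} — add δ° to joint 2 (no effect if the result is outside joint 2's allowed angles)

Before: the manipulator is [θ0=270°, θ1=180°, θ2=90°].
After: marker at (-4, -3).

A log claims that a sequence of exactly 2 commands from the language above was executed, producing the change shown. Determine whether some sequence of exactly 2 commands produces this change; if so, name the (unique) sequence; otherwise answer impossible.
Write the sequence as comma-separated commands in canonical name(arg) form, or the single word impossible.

key: running rotate(1, 180) before rotate(1, -90) would end elsewhere — order is forced
start: [θ0=270°, θ1=180°, θ2=90°]
t=1 rotate(1, -90) ⇒ [θ0=270°, θ1=90°, θ2=90°]
t=2 rotate(1, 180) ⇒ [θ0=270°, θ1=270°, θ2=90°]
all 36 alternatives checked — unique.

rotate(1, -90), rotate(1, 180)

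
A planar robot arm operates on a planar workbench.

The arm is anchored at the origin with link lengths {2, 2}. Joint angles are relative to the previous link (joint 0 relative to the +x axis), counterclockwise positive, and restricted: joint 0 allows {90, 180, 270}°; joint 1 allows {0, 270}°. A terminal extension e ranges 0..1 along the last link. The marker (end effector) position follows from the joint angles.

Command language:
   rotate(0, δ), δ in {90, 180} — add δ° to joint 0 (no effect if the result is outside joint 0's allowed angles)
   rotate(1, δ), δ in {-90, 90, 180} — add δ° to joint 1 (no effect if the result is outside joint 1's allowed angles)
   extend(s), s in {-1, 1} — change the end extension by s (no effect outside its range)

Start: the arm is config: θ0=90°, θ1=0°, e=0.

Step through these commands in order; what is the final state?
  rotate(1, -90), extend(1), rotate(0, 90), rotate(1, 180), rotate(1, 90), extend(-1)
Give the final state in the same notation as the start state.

begin: config: θ0=90°, θ1=0°, e=0
t=1 rotate(1, -90) ⇒ config: θ0=90°, θ1=270°, e=0
t=2 extend(1) ⇒ config: θ0=90°, θ1=270°, e=1
t=3 rotate(0, 90) ⇒ config: θ0=180°, θ1=270°, e=1
t=4 rotate(1, 180) ⇒ config: θ0=180°, θ1=270°, e=1
t=5 rotate(1, 90) ⇒ config: θ0=180°, θ1=0°, e=1
t=6 extend(-1) ⇒ config: θ0=180°, θ1=0°, e=0

config: θ0=180°, θ1=0°, e=0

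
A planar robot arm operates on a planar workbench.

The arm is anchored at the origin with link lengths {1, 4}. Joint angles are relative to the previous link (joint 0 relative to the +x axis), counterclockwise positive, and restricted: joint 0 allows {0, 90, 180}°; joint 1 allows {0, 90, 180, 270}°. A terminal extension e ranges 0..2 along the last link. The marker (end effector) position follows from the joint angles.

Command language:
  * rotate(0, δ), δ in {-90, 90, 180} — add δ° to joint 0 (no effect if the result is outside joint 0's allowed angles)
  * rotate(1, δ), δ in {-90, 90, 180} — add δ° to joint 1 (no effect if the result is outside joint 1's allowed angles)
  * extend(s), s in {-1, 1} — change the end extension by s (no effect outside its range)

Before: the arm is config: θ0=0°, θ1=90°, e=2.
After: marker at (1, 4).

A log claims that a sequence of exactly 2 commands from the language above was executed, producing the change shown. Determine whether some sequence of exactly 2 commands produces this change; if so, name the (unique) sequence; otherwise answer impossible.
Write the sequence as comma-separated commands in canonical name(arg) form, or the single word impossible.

from: config: θ0=0°, θ1=90°, e=2
step 1 (extend(-1)): config: θ0=0°, θ1=90°, e=1
step 2 (extend(-1)): config: θ0=0°, θ1=90°, e=0
no rival 2-sequence matches.

extend(-1), extend(-1)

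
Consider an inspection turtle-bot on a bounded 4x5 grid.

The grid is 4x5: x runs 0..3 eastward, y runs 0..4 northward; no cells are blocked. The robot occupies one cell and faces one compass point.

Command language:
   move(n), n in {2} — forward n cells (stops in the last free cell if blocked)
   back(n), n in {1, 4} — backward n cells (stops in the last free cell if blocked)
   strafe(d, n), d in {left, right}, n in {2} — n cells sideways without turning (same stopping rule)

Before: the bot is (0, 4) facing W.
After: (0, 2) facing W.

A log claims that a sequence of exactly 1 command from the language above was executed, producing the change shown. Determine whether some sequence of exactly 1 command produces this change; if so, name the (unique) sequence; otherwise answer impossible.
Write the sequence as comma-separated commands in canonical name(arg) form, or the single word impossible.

key: heading stays W — the single command does not turn
from: (0, 4) facing W
1. strafe(left, 2) → (0, 2) facing W
all 5 alternatives checked — unique.

strafe(left, 2)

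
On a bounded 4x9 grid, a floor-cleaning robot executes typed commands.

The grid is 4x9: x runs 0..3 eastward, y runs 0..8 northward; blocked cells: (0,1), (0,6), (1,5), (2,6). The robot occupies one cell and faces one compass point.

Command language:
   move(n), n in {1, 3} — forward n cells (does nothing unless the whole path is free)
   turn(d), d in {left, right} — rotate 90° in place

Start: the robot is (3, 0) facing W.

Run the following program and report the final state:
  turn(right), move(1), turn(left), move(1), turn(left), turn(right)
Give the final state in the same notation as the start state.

(2, 1) facing W

start: (3, 0) facing W
step 1 (turn(right)): (3, 0) facing N
step 2 (move(1)): (3, 1) facing N
step 3 (turn(left)): (3, 1) facing W
step 4 (move(1)): (2, 1) facing W
step 5 (turn(left)): (2, 1) facing S
step 6 (turn(right)): (2, 1) facing W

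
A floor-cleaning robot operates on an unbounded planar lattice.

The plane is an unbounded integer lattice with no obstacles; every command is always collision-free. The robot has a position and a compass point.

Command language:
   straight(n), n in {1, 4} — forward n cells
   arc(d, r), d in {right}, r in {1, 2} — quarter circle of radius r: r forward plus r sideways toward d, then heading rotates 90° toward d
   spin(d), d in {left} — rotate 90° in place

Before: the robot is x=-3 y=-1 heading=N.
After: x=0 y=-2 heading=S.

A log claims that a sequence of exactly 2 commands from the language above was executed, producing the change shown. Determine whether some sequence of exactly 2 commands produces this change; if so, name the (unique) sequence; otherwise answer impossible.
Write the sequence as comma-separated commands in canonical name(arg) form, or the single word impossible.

arc(right, 1), arc(right, 2)

key: cell and facing (now S) both changed — the 2 commands mix motion and turning
from: x=-3 y=-1 heading=N
1. arc(right, 1) → x=-2 y=0 heading=E
2. arc(right, 2) → x=0 y=-2 heading=S
no other 2-command option fits: unique.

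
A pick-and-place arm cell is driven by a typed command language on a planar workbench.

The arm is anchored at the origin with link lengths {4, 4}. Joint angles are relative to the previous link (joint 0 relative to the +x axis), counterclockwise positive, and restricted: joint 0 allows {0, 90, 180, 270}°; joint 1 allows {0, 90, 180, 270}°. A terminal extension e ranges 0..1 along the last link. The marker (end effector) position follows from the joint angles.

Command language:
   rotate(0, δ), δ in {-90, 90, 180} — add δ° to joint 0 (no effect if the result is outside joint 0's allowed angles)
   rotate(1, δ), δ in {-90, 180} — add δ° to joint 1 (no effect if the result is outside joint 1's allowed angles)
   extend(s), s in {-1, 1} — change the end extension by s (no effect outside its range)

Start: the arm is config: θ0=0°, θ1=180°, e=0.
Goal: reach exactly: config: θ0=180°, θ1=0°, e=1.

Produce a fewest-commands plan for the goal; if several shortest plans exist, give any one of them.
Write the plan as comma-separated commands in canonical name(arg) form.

from: config: θ0=0°, θ1=180°, e=0
t=1 extend(1) ⇒ config: θ0=0°, θ1=180°, e=1
t=2 rotate(1, 180) ⇒ config: θ0=0°, θ1=0°, e=1
t=3 rotate(0, 180) ⇒ config: θ0=180°, θ1=0°, e=1
no 2-step plan works, so 3 is optimal.

extend(1), rotate(1, 180), rotate(0, 180)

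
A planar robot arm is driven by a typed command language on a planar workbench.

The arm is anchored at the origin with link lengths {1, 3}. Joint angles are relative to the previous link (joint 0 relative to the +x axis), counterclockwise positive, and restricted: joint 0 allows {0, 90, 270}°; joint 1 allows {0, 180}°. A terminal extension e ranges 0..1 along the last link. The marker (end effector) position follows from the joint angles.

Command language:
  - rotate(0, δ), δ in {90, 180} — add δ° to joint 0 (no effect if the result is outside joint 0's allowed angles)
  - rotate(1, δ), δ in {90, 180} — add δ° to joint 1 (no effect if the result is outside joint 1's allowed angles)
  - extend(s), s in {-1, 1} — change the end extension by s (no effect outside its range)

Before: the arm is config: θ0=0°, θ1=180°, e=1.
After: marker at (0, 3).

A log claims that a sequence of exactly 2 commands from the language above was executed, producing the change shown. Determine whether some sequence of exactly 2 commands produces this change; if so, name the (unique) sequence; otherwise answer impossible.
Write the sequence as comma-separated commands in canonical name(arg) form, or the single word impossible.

key: order matters: swapping rotate(0, 90) and rotate(0, 180) lands elsewhere
from: config: θ0=0°, θ1=180°, e=1
t=1 rotate(0, 90) ⇒ config: θ0=90°, θ1=180°, e=1
t=2 rotate(0, 180) ⇒ config: θ0=270°, θ1=180°, e=1
uniquely the one of 36 2-step routes that fits.

rotate(0, 90), rotate(0, 180)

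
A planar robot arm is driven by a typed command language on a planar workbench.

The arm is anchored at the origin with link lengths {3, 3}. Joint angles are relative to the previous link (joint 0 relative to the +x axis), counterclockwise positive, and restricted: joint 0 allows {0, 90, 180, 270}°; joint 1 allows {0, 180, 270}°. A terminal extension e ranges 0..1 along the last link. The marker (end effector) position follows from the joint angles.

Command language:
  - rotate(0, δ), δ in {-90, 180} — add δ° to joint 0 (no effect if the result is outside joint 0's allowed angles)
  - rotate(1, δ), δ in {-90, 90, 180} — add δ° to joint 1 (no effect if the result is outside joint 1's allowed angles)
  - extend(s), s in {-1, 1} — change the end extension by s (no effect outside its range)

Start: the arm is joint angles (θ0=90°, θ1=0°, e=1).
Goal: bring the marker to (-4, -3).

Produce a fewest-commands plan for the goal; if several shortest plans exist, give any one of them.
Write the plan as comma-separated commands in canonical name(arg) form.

from: joint angles (θ0=90°, θ1=0°, e=1)
[1] after rotate(1, -90): joint angles (θ0=90°, θ1=270°, e=1)
[2] after rotate(0, 180): joint angles (θ0=270°, θ1=270°, e=1)
nothing shorter than 2 reaches the goal.

rotate(1, -90), rotate(0, 180)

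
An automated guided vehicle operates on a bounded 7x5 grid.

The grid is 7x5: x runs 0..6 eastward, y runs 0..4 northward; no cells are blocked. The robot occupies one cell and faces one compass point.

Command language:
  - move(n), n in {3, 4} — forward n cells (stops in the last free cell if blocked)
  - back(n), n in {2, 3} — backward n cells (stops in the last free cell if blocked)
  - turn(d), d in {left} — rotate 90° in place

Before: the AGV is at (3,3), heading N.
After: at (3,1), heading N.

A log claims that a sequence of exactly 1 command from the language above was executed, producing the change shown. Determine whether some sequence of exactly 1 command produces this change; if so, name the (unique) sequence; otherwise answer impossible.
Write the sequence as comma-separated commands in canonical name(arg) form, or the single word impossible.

key: heading stays N — the single command does not turn
t0: at (3,3), heading N
1. back(2) → at (3,1), heading N
all 5 alternatives checked — unique.

back(2)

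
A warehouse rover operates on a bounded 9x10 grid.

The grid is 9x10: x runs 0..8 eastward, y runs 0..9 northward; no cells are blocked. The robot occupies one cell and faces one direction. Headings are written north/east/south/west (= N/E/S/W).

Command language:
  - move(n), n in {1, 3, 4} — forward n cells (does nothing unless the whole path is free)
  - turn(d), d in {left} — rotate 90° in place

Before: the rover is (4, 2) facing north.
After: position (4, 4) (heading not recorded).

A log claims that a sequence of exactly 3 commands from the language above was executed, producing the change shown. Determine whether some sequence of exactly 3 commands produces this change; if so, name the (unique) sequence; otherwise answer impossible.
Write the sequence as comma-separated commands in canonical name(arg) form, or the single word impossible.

move(1), move(1), turn(left)

key: order matters: swapping move(1) and turn(left) lands elsewhere
t0: (4, 2) facing north
t=1 move(1) ⇒ (4, 3) facing north
t=2 move(1) ⇒ (4, 4) facing north
t=3 turn(left) ⇒ (4, 4) facing west
all 64 alternatives checked — unique.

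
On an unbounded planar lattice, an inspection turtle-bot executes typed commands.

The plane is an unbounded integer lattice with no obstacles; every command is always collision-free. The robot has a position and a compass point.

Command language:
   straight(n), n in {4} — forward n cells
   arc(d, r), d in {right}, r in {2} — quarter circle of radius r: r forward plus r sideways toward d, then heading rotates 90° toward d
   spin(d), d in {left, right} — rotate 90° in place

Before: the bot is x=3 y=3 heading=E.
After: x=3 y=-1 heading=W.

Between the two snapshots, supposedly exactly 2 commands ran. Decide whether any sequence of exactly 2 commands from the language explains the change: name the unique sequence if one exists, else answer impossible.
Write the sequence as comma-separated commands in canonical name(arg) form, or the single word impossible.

arc(right, 2), arc(right, 2)

key: position moved to (3,-1) AND the heading swung to W — translation plus rotation needed
t0: x=3 y=3 heading=E
t=1 arc(right, 2) ⇒ x=5 y=1 heading=S
t=2 arc(right, 2) ⇒ x=3 y=-1 heading=W
no other 2-command option fits: unique.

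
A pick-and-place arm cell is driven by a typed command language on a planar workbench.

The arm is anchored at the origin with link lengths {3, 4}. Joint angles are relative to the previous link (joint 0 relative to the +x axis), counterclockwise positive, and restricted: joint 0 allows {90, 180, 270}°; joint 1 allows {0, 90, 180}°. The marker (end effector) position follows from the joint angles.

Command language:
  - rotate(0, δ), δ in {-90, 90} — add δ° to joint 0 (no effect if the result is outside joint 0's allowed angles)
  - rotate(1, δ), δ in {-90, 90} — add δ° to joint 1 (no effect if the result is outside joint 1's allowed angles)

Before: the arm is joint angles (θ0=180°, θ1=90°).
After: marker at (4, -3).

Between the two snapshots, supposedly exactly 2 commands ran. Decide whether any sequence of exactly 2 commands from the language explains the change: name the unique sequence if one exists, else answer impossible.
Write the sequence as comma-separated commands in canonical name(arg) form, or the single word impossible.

rotate(0, 90), rotate(0, 90)

start: joint angles (θ0=180°, θ1=90°)
[1] after rotate(0, 90): joint angles (θ0=270°, θ1=90°)
[2] after rotate(0, 90): joint angles (θ0=270°, θ1=90°)
all 16 alternatives checked — unique.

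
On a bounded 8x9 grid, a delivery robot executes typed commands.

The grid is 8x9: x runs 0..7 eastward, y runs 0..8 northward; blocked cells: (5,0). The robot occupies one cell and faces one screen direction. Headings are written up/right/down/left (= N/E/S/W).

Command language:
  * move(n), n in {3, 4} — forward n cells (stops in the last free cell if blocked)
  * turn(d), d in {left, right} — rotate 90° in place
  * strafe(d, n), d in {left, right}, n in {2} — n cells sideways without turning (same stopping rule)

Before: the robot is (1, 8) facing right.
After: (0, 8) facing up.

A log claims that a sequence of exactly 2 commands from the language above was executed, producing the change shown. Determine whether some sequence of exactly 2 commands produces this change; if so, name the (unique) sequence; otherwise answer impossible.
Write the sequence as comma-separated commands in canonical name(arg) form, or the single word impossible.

key: position moved to (0,8) AND the heading swung to N — translation plus rotation needed
start: (1, 8) facing right
[1] after turn(left): (1, 8) facing up
[2] after strafe(left, 2): (0, 8) facing up
all 36 alternatives checked — unique.

turn(left), strafe(left, 2)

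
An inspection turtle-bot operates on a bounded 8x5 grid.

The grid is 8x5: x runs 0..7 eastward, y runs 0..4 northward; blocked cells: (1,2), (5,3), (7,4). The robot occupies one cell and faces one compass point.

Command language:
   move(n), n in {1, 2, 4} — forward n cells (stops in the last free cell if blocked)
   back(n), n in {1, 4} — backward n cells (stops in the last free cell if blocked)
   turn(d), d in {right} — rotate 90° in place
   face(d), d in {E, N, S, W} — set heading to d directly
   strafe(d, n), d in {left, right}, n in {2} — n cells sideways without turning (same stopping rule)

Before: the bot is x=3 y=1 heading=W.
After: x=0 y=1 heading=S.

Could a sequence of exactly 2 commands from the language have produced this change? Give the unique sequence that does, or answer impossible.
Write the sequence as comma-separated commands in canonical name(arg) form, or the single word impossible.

key: move(4) runs into the grid edge before its full distance
initial: x=3 y=1 heading=W
1. move(4) → x=0 y=1 heading=W
2. face(S) → x=0 y=1 heading=S
no rival 2-sequence matches.

move(4), face(S)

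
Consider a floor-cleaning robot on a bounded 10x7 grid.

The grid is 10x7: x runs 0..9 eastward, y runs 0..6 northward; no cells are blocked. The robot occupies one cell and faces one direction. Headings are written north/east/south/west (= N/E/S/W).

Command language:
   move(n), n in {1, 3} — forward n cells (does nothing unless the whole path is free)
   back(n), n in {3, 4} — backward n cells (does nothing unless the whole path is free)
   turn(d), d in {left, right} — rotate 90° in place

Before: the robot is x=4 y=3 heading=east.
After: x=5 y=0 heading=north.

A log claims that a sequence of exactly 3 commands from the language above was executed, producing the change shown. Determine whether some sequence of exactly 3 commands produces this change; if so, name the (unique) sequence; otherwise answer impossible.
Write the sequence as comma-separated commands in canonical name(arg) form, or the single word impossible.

move(1), turn(left), back(3)

key: position moved to (5,0) AND the heading swung to N — translation plus rotation needed
start: x=4 y=3 heading=east
1. move(1) → x=5 y=3 heading=east
2. turn(left) → x=5 y=3 heading=north
3. back(3) → x=5 y=0 heading=north
no rival 3-sequence matches.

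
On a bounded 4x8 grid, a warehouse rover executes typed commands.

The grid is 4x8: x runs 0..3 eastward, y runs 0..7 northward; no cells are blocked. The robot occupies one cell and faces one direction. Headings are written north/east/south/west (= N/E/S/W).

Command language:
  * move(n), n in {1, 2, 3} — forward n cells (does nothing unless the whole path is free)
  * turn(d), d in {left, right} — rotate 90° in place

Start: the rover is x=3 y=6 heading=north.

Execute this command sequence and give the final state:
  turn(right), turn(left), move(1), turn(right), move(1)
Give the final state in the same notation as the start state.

t0: x=3 y=6 heading=north
step 1 (turn(right)): x=3 y=6 heading=east
step 2 (turn(left)): x=3 y=6 heading=north
step 3 (move(1)): x=3 y=7 heading=north
step 4 (turn(right)): x=3 y=7 heading=east
step 5 (move(1)): x=3 y=7 heading=east

x=3 y=7 heading=east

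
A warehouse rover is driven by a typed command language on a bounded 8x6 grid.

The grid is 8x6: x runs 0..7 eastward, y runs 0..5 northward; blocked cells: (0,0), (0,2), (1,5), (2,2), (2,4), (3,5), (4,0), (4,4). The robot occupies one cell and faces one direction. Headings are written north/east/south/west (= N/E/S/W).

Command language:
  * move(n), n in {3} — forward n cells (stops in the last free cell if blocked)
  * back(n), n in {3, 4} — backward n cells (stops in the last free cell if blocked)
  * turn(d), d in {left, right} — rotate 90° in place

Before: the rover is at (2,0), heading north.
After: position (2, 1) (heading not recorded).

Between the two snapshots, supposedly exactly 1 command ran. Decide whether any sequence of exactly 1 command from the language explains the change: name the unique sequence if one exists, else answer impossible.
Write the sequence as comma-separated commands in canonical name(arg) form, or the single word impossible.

move(3)

key: move(3) is stopped early by the blocked cell at (2,2)
from: at (2,0), heading north
t=1 move(3) ⇒ at (2,1), heading north
uniquely the one of 5 1-step routes that fits.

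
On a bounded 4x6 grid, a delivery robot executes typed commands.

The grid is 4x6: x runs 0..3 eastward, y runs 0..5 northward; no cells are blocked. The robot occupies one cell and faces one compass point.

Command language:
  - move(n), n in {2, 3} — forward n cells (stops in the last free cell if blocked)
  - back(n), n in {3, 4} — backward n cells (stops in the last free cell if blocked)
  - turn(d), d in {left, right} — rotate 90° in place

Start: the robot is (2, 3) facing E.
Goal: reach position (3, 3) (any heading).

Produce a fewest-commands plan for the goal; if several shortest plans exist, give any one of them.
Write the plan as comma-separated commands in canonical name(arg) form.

move(2)

begin: (2, 3) facing E
t=1 move(2) ⇒ (3, 3) facing E
minimal: 1 command(s), checked below 1.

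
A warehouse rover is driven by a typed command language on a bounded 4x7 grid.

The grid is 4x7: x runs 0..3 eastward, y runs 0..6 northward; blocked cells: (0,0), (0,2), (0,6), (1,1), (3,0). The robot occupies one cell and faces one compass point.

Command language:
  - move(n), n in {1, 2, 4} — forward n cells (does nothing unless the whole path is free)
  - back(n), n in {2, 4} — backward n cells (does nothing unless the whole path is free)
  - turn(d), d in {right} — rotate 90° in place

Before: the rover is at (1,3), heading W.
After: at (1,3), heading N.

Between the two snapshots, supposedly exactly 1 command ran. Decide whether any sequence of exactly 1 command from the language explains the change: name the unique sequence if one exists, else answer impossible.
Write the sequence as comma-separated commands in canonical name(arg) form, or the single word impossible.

turn(right)

key: (1,3) unchanged — the single command moves nothing
start: at (1,3), heading W
t=1 turn(right) ⇒ at (1,3), heading N
no rival 1-sequence matches.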